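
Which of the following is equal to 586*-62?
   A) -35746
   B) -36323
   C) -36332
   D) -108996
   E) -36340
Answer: C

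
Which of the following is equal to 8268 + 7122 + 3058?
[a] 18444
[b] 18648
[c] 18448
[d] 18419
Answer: c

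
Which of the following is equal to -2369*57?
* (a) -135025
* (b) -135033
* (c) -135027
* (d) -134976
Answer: b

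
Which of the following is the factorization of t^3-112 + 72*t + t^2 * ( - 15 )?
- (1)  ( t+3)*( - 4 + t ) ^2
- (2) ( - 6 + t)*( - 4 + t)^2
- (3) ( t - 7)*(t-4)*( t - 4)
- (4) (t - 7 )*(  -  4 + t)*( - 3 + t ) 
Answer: 3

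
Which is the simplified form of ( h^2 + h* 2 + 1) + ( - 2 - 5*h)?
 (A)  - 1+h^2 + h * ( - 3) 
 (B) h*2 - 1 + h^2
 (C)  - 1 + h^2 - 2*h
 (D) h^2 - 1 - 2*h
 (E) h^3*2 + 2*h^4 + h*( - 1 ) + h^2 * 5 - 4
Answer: A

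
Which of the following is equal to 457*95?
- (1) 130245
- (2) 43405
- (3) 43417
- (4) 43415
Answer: 4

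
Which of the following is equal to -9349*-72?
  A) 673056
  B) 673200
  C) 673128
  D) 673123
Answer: C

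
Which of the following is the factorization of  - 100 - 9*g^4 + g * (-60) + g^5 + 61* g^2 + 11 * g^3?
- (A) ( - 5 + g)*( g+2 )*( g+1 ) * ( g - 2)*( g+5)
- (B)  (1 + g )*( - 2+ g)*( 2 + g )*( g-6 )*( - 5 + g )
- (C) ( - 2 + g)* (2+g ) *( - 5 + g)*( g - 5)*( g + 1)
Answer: C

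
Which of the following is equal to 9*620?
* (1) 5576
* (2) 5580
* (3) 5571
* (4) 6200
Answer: 2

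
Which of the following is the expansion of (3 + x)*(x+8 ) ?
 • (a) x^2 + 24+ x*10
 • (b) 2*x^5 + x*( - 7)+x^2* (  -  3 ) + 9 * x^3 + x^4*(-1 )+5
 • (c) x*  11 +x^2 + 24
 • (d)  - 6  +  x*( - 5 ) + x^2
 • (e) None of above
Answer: c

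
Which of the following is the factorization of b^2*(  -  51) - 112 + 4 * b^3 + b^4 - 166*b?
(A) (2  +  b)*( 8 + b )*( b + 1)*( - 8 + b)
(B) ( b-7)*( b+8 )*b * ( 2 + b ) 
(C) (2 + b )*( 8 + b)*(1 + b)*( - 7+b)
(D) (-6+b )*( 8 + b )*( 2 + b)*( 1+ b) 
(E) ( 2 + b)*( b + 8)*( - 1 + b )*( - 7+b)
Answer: C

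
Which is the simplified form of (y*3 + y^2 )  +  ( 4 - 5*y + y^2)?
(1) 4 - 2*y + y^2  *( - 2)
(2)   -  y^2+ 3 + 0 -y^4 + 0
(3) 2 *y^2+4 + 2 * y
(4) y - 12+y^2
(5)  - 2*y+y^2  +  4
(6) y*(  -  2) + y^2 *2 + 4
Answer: 6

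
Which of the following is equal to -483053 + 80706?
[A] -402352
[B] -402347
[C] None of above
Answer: B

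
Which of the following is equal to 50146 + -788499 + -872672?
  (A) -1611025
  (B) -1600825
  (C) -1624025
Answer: A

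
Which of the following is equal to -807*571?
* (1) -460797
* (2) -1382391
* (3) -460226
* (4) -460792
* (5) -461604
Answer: 1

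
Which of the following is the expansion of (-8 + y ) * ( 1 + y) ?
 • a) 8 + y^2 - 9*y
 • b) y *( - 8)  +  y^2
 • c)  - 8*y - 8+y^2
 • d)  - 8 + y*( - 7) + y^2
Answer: d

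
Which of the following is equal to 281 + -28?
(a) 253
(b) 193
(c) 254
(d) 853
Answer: a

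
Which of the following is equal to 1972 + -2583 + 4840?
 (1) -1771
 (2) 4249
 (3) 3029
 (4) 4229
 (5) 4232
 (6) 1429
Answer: 4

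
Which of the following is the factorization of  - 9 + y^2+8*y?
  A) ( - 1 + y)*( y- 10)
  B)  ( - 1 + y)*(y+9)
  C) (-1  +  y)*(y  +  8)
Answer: B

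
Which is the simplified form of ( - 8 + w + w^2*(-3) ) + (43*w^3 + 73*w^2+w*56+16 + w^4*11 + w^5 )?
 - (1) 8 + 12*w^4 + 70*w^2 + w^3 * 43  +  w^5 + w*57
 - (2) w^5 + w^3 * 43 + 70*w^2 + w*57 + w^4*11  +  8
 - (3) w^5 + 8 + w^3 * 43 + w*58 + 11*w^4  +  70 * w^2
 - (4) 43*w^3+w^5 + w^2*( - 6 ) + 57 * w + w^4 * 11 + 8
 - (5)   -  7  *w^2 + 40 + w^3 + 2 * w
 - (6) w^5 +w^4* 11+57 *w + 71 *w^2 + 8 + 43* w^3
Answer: 2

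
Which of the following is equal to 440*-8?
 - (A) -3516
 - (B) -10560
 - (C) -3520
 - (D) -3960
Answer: C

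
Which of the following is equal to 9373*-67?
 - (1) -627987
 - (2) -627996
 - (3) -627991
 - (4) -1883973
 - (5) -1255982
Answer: 3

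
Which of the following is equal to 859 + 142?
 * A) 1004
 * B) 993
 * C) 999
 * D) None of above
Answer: D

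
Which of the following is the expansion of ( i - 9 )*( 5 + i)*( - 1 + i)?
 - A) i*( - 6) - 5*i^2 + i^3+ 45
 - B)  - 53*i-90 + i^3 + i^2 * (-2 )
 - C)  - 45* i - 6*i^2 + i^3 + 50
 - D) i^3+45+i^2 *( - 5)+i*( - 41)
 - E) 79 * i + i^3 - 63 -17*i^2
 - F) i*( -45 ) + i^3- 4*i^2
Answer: D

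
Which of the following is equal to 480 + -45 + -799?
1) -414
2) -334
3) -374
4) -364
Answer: 4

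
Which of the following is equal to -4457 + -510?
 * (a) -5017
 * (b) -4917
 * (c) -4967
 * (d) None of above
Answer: c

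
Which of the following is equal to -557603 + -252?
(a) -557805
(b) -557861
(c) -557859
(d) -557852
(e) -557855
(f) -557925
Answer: e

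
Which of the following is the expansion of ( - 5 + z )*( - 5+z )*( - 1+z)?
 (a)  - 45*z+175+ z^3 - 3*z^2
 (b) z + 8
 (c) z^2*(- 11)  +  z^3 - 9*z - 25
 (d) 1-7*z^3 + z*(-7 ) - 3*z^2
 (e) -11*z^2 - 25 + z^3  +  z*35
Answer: e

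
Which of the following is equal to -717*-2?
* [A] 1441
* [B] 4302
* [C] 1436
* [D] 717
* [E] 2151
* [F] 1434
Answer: F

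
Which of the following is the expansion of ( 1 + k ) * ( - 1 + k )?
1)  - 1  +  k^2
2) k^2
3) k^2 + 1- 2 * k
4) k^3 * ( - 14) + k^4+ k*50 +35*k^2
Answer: 1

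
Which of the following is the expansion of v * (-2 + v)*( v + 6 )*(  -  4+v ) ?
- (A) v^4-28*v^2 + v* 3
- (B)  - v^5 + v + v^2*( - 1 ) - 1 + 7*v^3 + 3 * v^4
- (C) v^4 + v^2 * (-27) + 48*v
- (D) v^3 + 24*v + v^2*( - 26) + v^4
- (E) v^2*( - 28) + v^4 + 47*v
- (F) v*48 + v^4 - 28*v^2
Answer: F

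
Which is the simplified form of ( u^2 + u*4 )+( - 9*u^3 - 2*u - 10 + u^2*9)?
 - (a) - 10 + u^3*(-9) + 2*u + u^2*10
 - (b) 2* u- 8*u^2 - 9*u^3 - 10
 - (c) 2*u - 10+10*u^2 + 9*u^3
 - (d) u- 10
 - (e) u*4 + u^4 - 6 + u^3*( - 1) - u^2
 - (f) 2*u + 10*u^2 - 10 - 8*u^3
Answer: a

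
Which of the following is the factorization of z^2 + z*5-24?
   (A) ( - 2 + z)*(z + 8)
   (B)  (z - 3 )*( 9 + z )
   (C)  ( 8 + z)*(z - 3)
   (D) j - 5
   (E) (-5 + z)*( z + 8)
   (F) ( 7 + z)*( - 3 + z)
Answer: C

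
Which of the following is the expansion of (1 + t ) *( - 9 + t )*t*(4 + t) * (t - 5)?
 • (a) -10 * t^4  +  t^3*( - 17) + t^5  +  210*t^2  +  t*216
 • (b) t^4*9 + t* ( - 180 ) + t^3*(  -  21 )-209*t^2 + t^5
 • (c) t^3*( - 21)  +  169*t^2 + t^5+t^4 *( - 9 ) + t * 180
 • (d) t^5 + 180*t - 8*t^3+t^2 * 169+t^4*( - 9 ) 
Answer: c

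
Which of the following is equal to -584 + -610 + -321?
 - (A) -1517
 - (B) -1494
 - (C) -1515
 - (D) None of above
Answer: C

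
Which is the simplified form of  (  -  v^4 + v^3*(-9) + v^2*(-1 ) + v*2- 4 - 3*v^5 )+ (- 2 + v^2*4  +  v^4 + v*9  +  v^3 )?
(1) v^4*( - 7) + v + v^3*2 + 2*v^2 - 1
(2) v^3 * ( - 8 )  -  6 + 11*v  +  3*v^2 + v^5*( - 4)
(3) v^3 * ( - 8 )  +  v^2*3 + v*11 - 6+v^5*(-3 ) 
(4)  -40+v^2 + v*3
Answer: 3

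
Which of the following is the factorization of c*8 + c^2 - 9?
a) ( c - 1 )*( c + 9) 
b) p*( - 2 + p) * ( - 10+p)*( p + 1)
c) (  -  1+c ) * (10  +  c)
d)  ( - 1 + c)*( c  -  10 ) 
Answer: a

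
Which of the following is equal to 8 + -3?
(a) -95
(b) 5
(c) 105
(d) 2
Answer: b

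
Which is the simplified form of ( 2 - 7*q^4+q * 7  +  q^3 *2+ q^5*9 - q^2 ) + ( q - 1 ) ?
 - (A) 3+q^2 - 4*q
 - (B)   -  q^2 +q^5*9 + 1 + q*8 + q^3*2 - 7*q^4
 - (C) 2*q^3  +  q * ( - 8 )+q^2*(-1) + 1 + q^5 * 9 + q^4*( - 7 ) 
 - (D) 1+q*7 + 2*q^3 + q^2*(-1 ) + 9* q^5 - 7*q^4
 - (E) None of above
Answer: B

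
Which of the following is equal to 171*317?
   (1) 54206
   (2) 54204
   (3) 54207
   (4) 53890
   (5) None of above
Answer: 3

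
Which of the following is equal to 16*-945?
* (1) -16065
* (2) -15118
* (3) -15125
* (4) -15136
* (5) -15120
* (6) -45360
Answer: 5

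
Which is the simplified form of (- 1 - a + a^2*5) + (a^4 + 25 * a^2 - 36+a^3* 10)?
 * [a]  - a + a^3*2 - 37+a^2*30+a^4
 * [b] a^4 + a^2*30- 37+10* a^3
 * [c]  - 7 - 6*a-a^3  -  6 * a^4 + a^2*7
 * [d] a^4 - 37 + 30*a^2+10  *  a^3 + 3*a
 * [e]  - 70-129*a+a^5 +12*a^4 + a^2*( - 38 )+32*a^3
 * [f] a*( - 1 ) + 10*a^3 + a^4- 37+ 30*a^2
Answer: f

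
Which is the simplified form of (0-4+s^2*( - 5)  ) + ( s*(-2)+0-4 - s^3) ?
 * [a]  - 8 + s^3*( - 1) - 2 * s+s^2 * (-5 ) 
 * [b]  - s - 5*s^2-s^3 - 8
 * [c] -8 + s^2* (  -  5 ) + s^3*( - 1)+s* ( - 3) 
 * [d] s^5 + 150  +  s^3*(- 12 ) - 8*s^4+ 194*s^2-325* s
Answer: a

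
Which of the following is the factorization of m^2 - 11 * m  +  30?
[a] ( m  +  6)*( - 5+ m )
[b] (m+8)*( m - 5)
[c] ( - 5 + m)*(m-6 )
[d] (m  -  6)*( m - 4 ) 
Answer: c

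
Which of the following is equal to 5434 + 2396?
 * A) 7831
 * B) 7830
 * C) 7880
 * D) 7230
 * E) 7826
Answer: B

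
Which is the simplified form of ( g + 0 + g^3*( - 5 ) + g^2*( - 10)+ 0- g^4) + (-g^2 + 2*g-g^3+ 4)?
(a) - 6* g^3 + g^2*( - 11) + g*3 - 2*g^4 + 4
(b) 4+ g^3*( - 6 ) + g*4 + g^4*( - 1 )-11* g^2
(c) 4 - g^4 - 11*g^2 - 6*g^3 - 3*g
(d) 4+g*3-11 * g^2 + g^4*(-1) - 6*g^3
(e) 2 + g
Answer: d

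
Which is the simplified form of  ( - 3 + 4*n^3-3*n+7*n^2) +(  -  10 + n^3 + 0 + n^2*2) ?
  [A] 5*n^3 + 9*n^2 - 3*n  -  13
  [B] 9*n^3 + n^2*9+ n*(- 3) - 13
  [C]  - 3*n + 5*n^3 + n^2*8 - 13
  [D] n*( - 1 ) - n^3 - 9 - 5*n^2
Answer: A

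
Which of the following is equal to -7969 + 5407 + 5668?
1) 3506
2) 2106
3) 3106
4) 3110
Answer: 3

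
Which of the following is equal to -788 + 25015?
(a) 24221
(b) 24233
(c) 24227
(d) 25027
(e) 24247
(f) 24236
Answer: c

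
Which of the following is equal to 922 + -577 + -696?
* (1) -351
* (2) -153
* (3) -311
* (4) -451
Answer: 1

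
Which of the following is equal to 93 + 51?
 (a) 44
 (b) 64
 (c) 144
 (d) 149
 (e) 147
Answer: c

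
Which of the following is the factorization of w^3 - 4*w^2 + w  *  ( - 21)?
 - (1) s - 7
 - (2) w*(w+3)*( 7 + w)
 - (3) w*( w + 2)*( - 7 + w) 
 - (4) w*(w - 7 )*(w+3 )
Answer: 4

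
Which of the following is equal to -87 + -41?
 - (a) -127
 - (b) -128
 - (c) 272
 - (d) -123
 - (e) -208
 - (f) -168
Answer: b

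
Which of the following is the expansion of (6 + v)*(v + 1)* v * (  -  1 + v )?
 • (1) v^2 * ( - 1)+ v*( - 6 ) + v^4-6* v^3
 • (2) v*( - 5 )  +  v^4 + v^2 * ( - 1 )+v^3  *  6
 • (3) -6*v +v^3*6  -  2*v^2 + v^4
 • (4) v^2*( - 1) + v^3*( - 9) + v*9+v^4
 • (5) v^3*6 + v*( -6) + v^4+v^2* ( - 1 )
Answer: 5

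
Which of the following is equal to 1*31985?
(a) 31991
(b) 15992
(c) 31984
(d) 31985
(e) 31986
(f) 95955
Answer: d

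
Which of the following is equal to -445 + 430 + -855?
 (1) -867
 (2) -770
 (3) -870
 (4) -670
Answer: 3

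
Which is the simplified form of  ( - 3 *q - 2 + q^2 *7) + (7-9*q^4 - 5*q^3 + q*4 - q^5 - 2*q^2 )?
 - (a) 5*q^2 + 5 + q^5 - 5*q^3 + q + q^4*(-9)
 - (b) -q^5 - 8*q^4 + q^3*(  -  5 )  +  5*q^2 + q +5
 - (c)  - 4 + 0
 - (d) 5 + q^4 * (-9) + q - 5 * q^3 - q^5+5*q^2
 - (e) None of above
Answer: d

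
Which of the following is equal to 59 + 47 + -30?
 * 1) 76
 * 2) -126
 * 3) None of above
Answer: 1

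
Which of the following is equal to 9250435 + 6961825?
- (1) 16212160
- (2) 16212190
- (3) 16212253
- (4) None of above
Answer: 4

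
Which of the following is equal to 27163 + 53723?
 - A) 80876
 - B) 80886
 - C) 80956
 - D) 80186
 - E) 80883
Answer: B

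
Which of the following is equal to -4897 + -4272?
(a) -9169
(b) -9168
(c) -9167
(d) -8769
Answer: a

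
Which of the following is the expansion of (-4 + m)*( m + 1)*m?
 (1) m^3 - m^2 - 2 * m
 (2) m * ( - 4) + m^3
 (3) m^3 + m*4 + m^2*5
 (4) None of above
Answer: 4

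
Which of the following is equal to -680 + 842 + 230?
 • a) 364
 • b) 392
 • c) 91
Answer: b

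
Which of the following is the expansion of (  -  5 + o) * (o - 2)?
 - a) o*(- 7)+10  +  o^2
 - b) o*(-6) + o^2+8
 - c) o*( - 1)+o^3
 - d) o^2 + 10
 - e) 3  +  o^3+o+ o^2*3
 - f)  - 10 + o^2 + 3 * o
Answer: a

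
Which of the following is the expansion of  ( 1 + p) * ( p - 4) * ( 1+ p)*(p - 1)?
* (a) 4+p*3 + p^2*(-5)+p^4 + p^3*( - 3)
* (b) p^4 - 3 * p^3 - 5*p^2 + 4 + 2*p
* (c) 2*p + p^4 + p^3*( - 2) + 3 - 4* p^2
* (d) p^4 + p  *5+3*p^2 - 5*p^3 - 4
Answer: a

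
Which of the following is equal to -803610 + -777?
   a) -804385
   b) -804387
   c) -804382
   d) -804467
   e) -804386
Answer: b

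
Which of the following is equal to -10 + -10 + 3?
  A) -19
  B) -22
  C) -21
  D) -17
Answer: D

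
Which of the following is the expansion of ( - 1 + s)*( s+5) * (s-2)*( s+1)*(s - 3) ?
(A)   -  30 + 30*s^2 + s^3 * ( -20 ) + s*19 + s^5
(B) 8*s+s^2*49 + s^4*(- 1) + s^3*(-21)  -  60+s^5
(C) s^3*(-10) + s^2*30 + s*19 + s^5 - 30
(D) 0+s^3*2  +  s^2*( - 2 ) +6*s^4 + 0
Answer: A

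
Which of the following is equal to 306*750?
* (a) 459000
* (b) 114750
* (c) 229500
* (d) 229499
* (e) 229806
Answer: c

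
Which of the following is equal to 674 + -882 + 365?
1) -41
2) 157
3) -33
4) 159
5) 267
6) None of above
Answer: 2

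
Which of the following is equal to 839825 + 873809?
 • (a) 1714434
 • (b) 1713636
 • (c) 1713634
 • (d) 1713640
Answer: c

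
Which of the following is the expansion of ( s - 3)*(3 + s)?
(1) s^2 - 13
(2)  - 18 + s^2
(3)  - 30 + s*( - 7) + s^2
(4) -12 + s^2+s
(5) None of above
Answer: 5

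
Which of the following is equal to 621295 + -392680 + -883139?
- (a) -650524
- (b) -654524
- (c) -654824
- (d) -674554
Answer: b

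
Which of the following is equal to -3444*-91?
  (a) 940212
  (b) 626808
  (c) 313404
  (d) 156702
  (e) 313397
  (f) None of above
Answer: c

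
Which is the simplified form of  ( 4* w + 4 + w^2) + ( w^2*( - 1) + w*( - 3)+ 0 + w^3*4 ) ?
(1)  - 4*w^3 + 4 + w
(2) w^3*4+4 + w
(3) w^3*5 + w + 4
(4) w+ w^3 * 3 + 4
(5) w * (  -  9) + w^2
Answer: 2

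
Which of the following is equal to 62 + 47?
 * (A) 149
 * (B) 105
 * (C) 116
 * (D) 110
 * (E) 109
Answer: E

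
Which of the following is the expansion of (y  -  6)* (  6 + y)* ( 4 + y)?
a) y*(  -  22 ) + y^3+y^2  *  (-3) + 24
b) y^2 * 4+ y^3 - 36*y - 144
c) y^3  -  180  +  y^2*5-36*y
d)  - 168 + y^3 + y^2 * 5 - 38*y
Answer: b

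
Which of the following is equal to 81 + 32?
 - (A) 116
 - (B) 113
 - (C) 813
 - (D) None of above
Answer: B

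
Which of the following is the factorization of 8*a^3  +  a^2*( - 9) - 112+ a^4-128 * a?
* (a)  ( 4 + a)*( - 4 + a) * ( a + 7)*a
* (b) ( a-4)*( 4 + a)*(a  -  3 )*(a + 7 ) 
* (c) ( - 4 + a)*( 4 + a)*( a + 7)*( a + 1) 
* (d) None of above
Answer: c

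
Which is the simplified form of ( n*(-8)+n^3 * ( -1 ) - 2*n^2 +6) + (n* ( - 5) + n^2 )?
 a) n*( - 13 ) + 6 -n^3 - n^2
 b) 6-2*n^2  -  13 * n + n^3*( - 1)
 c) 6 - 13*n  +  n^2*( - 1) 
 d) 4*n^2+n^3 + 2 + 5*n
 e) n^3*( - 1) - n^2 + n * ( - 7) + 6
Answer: a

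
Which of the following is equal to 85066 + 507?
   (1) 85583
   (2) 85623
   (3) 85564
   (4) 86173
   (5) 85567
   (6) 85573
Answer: 6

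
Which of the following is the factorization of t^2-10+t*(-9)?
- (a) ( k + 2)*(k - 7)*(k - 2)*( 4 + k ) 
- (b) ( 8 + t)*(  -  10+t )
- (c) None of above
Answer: c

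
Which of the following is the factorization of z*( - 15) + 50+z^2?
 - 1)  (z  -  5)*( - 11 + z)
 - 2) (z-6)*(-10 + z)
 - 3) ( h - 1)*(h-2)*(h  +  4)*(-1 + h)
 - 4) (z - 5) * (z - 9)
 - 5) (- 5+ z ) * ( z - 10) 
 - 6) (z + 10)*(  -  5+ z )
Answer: 5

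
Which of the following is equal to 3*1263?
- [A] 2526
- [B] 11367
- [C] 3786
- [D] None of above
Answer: D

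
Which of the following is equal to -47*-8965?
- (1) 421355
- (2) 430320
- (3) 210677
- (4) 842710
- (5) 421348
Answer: 1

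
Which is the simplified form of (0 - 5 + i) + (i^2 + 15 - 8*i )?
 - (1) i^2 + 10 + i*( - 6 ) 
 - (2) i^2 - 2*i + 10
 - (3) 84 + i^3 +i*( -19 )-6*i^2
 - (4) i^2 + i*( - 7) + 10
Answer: 4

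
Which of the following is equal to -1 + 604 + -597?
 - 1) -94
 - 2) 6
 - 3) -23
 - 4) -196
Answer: 2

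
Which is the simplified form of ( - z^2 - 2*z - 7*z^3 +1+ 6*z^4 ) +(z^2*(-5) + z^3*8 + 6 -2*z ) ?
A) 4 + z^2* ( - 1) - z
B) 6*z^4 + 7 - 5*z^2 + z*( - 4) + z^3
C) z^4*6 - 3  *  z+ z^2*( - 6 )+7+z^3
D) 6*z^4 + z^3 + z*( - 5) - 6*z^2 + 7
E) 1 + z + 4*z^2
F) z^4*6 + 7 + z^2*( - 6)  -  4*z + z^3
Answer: F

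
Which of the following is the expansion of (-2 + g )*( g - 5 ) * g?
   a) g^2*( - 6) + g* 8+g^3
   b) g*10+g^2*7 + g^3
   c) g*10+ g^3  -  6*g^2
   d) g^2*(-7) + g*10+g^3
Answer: d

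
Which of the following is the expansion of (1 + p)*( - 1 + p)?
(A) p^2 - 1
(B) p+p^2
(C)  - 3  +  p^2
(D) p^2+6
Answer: A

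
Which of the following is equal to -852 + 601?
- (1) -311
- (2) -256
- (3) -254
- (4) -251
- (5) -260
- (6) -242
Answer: 4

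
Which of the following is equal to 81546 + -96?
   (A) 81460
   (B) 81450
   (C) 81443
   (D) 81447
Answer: B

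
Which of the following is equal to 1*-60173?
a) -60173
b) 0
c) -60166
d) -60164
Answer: a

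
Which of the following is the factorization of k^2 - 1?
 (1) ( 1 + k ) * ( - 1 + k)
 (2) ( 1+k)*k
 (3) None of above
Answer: 1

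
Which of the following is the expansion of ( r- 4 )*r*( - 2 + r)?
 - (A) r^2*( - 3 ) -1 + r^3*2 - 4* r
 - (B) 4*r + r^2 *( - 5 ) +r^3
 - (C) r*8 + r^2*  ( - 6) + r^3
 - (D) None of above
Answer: C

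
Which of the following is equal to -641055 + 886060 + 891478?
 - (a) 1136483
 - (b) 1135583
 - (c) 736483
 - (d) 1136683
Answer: a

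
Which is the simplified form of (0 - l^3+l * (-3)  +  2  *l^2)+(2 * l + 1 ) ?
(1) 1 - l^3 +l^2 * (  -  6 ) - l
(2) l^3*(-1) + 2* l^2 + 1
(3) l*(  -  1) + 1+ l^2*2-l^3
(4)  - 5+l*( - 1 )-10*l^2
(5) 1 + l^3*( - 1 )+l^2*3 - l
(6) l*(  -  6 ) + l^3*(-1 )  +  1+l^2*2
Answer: 3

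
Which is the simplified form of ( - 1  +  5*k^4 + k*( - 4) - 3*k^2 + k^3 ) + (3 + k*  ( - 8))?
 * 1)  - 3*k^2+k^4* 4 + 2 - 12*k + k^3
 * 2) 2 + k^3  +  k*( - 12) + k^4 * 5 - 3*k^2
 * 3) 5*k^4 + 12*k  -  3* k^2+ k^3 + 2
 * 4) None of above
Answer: 2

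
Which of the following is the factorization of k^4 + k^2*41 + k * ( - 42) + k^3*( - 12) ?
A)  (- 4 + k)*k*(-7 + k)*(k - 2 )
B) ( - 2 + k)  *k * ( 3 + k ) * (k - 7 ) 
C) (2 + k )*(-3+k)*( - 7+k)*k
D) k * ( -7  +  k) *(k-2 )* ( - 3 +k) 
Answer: D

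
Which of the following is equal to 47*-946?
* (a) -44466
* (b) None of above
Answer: b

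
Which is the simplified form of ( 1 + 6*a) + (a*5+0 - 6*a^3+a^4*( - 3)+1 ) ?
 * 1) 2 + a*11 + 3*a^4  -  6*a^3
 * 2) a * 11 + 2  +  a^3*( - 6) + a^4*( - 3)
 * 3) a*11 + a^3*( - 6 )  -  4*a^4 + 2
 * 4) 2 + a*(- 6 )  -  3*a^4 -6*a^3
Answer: 2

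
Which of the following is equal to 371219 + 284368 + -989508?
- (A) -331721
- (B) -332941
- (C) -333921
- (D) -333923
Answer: C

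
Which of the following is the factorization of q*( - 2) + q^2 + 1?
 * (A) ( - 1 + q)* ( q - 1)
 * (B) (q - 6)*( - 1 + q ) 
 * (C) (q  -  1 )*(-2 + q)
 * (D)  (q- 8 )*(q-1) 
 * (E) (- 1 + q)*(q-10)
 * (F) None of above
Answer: A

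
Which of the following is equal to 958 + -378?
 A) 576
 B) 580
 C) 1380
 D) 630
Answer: B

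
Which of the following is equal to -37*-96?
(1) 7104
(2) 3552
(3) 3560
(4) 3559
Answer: 2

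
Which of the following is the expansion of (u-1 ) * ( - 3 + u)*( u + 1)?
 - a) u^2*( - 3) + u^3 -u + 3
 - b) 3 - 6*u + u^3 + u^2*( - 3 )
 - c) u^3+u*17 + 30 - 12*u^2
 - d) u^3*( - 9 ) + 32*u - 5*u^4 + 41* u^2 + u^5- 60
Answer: a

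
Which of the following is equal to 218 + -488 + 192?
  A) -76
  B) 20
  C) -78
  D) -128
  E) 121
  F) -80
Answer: C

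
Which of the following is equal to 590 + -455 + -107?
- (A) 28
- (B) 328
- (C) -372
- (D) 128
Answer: A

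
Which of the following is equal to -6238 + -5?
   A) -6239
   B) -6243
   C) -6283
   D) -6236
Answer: B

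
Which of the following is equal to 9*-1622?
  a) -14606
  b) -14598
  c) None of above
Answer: b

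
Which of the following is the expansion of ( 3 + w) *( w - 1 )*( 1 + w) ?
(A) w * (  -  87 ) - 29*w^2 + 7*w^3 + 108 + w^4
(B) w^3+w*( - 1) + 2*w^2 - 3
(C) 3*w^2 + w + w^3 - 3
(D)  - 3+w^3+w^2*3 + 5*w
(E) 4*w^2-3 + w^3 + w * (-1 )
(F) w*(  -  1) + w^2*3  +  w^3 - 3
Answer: F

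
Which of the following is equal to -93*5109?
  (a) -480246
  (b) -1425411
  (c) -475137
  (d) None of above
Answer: c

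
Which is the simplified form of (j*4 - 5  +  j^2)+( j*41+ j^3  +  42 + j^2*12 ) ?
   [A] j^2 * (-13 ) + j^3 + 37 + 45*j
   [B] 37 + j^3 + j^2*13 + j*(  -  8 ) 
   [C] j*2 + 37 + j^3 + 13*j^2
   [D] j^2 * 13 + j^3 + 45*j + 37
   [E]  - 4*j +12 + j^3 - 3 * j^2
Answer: D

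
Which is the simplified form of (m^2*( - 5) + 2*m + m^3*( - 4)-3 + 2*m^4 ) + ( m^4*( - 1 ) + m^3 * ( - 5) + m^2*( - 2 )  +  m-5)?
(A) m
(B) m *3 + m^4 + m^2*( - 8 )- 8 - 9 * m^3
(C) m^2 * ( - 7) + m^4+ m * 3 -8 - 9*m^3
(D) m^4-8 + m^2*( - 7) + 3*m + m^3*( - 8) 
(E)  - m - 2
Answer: C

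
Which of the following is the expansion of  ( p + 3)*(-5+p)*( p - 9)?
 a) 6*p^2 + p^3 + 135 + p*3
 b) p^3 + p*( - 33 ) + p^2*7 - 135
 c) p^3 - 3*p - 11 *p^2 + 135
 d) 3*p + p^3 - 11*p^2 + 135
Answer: d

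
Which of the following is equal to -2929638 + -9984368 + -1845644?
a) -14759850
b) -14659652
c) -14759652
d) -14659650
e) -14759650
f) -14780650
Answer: e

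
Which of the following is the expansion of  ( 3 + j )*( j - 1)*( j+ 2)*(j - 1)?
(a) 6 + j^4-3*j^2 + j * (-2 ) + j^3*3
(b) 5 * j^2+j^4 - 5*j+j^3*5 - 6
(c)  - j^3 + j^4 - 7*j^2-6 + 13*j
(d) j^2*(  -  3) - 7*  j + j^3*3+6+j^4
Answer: d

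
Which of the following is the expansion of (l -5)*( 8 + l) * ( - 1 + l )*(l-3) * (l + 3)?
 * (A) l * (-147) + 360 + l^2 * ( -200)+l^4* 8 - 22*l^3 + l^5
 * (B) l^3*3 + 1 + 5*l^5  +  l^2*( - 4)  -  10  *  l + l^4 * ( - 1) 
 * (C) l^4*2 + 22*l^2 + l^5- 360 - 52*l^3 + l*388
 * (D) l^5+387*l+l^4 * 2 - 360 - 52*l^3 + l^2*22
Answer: D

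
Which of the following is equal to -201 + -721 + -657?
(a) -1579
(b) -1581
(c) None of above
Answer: a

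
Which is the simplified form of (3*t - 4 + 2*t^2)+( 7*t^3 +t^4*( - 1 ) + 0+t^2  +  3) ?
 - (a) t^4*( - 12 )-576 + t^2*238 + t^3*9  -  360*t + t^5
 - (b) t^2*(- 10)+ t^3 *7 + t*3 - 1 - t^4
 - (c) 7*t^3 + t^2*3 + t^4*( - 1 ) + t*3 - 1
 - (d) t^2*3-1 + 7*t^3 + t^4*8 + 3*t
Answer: c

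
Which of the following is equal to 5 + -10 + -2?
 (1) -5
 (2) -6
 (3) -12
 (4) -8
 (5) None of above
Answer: 5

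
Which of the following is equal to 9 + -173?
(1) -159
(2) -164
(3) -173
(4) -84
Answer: 2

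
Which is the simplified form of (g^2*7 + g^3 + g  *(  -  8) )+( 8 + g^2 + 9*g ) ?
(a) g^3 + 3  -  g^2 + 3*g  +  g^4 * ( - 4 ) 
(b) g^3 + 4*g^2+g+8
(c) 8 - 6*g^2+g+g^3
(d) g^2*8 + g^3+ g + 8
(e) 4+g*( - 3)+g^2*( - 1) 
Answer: d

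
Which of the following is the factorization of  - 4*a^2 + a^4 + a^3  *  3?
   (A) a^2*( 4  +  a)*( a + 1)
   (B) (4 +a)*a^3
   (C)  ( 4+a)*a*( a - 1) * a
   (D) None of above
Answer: C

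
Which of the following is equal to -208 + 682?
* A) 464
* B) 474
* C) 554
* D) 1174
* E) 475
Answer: B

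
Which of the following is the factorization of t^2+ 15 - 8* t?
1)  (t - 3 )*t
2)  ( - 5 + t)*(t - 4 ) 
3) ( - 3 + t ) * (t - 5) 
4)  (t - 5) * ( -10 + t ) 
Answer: 3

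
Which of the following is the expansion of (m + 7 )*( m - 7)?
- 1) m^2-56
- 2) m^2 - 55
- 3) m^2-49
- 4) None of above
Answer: 3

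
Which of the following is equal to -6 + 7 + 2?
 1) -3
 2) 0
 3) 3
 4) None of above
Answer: 3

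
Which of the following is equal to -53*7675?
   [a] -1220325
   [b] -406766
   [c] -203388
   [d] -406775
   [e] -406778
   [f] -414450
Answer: d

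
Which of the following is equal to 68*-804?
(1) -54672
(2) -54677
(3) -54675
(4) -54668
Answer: 1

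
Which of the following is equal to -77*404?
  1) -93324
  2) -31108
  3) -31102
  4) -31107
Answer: 2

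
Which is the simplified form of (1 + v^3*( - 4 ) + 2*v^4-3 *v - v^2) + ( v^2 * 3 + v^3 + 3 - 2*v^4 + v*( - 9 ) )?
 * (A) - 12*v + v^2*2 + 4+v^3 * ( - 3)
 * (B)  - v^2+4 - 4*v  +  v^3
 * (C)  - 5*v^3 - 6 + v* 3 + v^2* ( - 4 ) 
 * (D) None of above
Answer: A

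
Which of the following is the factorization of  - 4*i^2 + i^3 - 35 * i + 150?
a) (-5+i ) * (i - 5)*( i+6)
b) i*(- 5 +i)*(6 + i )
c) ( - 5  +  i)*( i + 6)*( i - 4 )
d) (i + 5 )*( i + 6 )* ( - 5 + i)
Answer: a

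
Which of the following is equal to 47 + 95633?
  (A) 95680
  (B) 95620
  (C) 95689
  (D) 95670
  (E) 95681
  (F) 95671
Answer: A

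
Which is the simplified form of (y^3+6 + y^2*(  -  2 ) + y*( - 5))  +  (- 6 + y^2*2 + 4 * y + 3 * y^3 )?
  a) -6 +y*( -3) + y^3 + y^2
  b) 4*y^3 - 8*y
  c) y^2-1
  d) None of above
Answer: d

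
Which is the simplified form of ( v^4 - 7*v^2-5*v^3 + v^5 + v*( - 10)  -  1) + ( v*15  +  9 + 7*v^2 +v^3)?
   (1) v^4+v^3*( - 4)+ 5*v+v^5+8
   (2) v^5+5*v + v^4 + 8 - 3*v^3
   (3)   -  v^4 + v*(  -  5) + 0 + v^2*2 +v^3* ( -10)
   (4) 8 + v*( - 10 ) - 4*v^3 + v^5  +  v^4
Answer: 1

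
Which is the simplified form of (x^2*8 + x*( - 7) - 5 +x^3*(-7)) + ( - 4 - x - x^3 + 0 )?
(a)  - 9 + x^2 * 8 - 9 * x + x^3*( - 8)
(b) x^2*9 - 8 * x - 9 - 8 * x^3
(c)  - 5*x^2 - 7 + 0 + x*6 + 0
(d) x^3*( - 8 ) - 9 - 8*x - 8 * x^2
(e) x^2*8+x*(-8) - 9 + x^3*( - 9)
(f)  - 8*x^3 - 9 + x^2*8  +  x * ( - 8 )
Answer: f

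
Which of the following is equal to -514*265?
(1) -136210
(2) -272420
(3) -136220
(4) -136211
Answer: 1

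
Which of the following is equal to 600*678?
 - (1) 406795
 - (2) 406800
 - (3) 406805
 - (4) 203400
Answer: 2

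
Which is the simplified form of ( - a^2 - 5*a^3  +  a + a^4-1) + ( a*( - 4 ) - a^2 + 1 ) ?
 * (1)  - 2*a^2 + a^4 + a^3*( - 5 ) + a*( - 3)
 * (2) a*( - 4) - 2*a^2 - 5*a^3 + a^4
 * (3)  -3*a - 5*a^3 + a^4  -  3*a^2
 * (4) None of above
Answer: 1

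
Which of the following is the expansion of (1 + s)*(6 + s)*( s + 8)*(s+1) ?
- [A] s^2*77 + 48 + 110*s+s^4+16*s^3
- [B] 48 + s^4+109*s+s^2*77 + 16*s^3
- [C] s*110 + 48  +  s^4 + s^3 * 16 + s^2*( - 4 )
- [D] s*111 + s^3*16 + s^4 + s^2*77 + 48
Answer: A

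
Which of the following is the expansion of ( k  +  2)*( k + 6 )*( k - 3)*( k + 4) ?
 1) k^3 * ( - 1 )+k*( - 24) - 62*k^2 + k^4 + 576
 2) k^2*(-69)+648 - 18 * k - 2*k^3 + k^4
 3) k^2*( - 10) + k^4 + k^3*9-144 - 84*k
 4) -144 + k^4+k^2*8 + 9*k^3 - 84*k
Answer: 4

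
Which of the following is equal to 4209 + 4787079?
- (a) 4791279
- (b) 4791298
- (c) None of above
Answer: c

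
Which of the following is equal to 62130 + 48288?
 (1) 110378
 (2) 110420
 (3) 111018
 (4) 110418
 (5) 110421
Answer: 4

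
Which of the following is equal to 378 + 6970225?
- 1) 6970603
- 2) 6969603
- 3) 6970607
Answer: 1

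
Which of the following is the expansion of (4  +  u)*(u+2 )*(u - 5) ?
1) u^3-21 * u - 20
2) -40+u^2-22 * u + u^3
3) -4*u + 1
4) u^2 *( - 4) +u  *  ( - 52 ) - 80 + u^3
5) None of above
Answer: 2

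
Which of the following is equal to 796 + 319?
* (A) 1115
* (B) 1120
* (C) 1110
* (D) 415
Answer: A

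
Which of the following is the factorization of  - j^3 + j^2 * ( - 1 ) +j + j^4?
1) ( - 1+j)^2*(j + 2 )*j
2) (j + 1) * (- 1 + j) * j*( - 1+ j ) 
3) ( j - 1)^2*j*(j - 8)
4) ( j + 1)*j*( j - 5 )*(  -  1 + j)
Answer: 2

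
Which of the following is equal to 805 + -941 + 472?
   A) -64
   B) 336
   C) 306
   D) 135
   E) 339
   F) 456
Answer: B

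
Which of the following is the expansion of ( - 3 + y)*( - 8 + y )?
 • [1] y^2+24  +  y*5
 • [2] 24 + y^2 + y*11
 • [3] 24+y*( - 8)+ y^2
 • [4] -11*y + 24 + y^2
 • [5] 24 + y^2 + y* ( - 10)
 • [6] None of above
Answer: 4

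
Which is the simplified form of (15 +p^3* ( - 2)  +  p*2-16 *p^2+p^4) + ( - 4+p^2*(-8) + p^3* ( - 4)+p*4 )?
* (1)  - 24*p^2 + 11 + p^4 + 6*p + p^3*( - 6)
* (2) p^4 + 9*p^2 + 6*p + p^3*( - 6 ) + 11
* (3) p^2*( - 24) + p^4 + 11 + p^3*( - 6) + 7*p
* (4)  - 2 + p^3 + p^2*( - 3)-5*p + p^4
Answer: 1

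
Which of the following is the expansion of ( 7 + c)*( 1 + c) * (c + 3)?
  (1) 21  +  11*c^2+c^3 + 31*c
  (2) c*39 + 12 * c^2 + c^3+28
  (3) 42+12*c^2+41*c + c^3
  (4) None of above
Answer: 1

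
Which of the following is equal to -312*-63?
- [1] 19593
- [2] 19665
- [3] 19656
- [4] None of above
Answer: 3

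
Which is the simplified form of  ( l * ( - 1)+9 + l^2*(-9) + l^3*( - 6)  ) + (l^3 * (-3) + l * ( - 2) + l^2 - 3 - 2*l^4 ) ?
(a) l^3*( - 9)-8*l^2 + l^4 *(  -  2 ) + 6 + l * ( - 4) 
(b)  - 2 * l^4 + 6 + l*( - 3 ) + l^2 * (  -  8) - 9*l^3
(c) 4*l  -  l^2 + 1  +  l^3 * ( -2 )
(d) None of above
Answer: b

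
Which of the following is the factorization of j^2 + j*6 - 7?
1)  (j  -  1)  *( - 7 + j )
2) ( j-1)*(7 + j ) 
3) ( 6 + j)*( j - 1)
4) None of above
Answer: 2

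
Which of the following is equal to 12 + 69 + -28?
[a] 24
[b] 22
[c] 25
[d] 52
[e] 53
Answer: e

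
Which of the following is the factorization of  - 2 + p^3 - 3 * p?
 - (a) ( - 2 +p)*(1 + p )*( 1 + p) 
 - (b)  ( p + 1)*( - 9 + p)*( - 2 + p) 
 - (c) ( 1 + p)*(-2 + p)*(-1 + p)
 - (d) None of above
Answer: a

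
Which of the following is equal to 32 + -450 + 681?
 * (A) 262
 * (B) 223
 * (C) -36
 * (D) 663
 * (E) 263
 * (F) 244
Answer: E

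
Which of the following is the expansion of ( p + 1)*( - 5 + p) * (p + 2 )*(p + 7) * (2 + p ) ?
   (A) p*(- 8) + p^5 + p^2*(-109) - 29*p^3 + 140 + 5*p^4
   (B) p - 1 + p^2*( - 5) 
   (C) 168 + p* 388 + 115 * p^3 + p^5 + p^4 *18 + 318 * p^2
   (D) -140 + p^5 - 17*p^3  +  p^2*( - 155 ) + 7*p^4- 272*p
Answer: D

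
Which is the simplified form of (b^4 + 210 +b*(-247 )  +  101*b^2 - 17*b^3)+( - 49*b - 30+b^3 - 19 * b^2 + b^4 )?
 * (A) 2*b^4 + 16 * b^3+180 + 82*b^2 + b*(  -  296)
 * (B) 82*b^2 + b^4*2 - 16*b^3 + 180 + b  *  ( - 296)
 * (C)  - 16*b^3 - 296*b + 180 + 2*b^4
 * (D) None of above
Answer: B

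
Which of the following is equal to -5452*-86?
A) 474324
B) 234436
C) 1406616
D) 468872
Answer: D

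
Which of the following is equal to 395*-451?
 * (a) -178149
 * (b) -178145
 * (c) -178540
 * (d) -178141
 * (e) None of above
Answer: b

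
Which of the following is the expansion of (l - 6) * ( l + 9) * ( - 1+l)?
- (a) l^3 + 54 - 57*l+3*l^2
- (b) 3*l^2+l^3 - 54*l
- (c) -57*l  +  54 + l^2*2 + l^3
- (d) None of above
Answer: c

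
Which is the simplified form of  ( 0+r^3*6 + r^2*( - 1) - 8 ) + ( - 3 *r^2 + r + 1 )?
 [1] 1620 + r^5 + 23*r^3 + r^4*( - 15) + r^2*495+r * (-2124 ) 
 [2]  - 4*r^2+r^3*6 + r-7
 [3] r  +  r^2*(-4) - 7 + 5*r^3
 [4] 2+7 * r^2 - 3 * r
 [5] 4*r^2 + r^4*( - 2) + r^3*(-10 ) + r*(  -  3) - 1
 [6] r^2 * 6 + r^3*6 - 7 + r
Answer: 2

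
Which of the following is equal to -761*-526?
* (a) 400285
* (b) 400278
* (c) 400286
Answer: c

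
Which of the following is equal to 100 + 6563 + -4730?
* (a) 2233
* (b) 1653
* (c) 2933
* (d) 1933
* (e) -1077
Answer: d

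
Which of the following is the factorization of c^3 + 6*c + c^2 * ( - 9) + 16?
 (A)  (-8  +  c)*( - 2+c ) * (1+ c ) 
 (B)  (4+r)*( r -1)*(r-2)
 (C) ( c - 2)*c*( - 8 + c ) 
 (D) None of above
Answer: A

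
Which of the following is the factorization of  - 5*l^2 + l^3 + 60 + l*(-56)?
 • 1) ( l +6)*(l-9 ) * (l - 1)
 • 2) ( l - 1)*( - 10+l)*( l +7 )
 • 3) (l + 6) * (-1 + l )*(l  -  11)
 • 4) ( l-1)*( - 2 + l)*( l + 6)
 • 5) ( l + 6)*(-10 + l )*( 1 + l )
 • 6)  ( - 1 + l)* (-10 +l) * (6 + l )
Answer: 6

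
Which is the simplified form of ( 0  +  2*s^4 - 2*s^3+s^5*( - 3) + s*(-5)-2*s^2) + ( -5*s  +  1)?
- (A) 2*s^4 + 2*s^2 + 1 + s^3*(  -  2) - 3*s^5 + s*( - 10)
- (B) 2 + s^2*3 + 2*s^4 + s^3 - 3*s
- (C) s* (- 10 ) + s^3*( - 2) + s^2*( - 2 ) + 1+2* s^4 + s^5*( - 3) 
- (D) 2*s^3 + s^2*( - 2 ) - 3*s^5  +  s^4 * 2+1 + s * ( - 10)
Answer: C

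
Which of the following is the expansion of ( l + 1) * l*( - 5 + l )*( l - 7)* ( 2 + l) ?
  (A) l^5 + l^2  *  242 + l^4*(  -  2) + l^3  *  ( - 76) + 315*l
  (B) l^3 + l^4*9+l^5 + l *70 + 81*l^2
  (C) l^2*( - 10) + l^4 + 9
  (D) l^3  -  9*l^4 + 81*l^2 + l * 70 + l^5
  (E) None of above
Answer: D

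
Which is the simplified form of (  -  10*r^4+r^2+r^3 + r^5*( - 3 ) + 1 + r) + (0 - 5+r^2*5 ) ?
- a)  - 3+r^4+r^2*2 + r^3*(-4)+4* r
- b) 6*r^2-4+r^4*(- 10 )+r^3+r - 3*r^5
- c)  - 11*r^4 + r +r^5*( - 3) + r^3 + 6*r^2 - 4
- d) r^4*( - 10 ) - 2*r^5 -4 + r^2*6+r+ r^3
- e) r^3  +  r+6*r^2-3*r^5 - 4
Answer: b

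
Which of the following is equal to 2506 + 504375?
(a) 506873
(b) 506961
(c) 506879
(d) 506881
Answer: d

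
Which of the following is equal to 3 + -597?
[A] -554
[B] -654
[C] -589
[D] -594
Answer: D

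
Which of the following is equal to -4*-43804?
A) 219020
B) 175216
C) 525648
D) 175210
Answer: B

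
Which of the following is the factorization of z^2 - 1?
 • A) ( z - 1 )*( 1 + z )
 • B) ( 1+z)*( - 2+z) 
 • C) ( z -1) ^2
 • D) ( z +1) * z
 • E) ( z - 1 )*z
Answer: A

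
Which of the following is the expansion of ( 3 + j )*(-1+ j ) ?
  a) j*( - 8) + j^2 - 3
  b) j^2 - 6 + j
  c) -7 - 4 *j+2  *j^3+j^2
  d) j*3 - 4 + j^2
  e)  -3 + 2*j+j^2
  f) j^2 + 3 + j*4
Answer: e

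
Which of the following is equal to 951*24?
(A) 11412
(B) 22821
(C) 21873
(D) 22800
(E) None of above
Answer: E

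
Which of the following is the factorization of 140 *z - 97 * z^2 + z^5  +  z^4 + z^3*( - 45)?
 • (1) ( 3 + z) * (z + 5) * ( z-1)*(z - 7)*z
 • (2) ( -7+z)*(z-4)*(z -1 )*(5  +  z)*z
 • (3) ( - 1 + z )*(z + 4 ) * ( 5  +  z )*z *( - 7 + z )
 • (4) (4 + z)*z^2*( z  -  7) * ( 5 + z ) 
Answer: 3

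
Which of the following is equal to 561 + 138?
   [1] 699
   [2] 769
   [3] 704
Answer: 1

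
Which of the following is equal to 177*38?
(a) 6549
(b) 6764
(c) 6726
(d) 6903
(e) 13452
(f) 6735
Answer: c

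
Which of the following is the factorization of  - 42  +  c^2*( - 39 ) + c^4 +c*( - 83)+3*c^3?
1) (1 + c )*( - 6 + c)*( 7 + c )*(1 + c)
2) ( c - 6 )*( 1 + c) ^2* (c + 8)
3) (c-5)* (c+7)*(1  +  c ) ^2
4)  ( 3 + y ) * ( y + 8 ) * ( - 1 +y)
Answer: 1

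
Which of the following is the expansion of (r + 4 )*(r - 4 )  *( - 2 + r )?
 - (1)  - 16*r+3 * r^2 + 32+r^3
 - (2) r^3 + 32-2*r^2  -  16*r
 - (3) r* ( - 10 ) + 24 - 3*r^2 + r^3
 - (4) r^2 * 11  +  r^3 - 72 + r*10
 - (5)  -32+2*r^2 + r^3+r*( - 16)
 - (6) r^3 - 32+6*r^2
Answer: 2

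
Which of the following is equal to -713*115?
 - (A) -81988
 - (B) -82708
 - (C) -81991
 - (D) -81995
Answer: D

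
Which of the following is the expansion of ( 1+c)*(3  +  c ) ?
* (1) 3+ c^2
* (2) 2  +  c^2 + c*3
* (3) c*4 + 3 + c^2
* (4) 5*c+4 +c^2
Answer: 3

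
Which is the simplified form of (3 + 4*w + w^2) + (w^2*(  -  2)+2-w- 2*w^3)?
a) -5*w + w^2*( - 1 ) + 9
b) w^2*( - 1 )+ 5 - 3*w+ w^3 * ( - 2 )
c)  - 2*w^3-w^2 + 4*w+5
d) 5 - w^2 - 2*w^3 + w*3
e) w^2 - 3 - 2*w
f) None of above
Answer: d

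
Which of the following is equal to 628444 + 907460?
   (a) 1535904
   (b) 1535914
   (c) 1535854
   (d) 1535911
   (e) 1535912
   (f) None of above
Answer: a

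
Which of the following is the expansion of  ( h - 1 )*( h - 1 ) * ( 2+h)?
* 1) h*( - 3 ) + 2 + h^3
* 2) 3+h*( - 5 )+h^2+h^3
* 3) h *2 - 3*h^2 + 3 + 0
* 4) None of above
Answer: 1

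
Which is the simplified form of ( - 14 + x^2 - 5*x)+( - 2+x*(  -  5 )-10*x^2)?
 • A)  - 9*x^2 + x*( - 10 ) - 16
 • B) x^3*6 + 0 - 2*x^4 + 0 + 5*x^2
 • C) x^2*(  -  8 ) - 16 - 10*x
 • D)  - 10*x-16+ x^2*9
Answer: A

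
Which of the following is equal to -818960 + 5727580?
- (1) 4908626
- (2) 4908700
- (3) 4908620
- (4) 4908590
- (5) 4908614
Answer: 3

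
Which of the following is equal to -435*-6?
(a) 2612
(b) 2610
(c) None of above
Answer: b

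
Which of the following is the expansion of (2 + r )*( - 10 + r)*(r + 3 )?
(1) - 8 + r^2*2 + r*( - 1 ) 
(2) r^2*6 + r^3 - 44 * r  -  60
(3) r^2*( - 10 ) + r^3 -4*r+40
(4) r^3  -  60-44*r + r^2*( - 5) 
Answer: 4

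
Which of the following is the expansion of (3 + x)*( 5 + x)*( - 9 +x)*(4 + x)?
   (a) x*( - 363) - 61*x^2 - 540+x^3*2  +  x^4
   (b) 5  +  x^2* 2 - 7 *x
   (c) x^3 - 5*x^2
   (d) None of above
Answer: d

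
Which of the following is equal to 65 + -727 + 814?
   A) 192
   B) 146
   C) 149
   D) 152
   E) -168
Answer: D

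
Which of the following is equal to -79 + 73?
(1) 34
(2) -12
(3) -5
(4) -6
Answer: 4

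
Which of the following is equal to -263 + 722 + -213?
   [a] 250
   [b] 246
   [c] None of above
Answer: b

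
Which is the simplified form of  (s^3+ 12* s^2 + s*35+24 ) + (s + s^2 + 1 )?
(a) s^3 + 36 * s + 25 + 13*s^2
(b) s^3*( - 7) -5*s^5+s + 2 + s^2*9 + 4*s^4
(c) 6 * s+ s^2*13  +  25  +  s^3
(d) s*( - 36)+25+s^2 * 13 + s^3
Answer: a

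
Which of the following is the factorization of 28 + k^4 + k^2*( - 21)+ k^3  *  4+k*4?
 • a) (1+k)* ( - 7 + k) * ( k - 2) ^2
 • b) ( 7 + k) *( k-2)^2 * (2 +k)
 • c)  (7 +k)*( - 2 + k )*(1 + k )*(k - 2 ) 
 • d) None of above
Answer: c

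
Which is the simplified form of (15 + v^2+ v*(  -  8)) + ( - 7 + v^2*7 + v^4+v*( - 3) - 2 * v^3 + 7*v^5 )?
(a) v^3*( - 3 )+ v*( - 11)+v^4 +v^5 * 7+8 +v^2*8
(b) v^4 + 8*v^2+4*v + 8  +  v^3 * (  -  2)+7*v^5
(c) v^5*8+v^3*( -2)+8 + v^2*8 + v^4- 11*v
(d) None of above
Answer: d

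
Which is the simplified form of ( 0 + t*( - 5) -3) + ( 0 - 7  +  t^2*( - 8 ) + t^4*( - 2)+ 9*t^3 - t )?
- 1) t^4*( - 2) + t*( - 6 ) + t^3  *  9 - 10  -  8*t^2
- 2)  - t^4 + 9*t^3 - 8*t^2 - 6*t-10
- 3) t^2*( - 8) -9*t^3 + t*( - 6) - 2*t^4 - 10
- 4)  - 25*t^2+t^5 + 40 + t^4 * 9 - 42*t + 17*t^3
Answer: 1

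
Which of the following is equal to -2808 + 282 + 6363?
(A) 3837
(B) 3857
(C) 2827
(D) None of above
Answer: A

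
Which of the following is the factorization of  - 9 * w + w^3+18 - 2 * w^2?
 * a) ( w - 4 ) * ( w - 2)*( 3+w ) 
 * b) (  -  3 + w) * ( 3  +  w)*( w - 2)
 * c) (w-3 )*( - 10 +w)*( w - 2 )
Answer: b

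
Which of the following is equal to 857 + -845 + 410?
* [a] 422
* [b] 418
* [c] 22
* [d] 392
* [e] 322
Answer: a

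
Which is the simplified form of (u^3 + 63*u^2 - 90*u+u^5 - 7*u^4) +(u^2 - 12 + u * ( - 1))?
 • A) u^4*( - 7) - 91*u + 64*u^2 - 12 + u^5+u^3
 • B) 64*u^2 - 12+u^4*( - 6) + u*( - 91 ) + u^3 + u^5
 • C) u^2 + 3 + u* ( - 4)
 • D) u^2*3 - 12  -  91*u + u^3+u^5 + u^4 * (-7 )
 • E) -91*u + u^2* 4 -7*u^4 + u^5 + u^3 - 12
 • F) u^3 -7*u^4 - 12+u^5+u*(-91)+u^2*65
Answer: A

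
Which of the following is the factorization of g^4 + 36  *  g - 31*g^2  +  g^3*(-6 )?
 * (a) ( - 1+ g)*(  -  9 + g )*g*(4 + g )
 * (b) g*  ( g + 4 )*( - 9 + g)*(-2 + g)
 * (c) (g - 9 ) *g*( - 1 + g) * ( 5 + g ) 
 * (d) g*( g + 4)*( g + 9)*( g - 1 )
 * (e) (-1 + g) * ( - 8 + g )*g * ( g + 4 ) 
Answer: a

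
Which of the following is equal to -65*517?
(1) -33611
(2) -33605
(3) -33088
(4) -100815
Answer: 2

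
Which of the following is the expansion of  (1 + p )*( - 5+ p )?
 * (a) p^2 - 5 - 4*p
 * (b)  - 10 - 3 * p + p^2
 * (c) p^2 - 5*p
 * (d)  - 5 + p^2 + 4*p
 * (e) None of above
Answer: a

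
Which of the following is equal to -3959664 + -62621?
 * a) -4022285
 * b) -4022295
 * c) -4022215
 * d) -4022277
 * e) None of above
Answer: a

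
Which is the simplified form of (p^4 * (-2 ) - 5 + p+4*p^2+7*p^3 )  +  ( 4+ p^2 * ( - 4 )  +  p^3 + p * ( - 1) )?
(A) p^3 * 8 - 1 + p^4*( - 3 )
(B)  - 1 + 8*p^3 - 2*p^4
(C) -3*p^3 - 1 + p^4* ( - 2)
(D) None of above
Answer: B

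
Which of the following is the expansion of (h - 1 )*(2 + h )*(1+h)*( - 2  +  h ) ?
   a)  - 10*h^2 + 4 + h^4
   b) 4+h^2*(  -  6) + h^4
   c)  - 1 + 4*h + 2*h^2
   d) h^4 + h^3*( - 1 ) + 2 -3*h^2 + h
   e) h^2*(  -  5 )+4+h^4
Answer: e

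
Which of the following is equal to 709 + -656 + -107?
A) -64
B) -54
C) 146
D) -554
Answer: B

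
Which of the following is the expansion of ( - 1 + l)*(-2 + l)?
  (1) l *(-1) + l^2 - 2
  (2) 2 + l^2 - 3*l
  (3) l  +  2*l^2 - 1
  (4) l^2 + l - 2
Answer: 2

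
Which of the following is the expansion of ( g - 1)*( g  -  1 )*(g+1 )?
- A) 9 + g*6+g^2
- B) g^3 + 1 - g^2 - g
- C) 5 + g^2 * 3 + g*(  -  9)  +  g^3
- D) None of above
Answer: B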